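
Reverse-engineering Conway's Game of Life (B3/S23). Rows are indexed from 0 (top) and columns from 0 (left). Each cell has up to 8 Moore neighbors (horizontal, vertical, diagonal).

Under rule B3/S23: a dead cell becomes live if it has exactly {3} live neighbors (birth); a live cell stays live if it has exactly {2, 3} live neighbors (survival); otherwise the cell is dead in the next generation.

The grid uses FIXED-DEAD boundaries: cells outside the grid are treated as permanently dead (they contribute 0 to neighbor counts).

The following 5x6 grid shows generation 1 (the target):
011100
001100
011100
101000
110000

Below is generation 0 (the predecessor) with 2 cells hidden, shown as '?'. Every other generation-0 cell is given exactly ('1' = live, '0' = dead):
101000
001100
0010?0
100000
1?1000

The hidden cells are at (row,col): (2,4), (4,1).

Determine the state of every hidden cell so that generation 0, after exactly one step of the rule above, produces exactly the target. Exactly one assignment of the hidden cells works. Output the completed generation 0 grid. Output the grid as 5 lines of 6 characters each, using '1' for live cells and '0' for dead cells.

Hidden generation-0 cells (in order): (2,4), (4,1).
A hidden cell only influences target cells in its own 3x3 neighborhood. Try each of the 2^2 = 4 assignments, step the completed generation 0 forward once under B3/S23, and compare with the target:
  (2,4)=0 (4,1)=0 -> step gives (3,0)='0' but target has '1' -> reject
  (2,4)=0 (4,1)=1 -> step reproduces the target at every cell -> ACCEPT
  (2,4)=1 (4,1)=0 -> step gives (1,3)='0' but target has '1' -> reject
  (2,4)=1 (4,1)=1 -> step gives (1,3)='0' but target has '1' -> reject
Unique solution: (2,4)=dead, (4,1)=live.
Check: live-neighbor counts of every cell in the completed generation 0:
032310
143310
132310
253200
231100
Applying B3/S23 to generation 0 with these counts gives:
011100
001100
011100
101000
110000
which matches the target exactly.

Answer: 101000
001100
001000
100000
111000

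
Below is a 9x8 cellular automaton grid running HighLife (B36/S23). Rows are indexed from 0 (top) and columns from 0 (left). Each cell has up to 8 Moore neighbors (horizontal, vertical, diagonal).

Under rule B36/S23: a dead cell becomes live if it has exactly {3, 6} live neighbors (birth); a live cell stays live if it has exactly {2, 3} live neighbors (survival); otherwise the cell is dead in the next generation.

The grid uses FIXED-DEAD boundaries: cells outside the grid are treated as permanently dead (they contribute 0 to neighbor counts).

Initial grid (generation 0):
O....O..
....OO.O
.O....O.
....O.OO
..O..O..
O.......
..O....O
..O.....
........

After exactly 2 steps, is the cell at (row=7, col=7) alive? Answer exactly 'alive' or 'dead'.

Answer: dead

Derivation:
Simulating step by step:
Generation 0 (given above): 16 live cells
Generation 1: 12 live cells
....OOO.
....OO..
....O...
......OO
.....OO.
.O......
.O......
........
........
Generation 2: 11 live cells
....O.O.
...O..O.
....O.O.
......OO
.....OOO
........
........
........
........

Cell (7,7) at generation 2: 0 -> dead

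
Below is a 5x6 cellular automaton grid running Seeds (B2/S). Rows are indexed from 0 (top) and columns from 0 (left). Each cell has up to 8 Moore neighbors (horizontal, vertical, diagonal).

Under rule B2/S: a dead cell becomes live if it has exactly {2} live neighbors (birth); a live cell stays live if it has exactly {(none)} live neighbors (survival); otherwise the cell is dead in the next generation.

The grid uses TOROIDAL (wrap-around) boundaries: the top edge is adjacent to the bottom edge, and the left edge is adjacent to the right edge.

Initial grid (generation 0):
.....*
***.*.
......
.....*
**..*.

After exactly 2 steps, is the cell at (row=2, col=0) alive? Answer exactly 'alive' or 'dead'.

Answer: dead

Derivation:
Simulating step by step:
Generation 0 (given above): 9 live cells
Generation 1: 6 live cells
......
...*..
..***.
.*..*.
......
Generation 2: 3 live cells
......
......
.*...*
.....*
......

Cell (2,0) at generation 2: 0 -> dead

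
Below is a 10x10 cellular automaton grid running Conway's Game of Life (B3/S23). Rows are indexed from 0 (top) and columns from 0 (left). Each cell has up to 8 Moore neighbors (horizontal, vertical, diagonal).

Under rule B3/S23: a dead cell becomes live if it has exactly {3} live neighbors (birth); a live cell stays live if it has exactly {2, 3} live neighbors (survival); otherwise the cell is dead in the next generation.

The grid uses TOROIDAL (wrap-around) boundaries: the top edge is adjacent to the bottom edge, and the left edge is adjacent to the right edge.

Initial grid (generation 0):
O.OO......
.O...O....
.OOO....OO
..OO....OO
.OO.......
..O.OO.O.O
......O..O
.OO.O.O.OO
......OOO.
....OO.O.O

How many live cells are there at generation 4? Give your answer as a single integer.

Simulating step by step:
Generation 0 (given above): 36 live cells
Generation 1: 42 live cells
OOOO.OO...
....O....O
.O.OO...OO
........OO
OO..O....O
OOOO.OO.O.
.OO.O.O..O
O.....O..O
O..OO.....
...OOO.O.O
Generation 2: 32 live cells
OOO...O.OO
........OO
...OO.....
.OOOO.....
...OOO.O..
......OOO.
....O.O.O.
..O.O....O
O..O..O.O.
.........O
Generation 3: 24 live cells
.O.....O..
.OOO...OO.
....O.....
..........
.....O.OO.
...O....O.
...O..O.OO
....O...OO
O..O....O.
..O.......
Generation 4: 24 live cells
.O.O...OO.
.OOO...OO.
..OO......
..........
.......OO.
....O.O...
...OO.....
O..OO.....
...O....O.
.OO.......
Population at generation 4: 24

Answer: 24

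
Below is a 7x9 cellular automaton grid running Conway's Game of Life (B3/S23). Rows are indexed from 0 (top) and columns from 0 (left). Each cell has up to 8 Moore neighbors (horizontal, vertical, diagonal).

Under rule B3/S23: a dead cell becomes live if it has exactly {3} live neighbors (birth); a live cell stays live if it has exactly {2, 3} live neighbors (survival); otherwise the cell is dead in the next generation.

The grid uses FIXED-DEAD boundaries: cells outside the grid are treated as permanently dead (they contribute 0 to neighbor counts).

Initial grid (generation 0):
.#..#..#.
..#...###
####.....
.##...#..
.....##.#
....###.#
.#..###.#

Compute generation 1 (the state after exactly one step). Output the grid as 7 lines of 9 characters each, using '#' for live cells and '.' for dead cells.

Simulating step by step:
Generation 0 (given above): 26 live cells
Generation 1: 19 live cells
(generation 1 grid is the final answer)

Answer: ......###
#.....###
#..#..#..
#..#.###.
....#....
........#
....#.#..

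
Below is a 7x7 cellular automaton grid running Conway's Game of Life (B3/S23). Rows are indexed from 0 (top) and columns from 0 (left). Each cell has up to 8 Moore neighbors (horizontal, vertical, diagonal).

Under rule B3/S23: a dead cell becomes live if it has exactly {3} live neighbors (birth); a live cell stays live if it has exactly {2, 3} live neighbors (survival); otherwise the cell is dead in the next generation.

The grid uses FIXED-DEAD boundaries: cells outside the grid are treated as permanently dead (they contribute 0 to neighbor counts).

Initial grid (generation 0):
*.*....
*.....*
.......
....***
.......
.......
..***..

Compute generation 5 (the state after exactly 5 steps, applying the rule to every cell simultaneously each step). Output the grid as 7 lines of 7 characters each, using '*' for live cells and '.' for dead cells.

Answer: .......
.......
.......
.......
.......
.......
.......

Derivation:
Simulating step by step:
Generation 0 (given above): 10 live cells
Generation 1: 7 live cells
.*.....
.*.....
......*
.....*.
.....*.
...*...
...*...
Generation 2: 4 live cells
.......
.......
.......
.....**
....*..
....*..
.......
Generation 3: 2 live cells
.......
.......
.......
.....*.
....*..
.......
.......
Generation 4: 0 live cells
.......
.......
.......
.......
.......
.......
.......
Generation 5: 0 live cells
(generation 5 grid is the final answer)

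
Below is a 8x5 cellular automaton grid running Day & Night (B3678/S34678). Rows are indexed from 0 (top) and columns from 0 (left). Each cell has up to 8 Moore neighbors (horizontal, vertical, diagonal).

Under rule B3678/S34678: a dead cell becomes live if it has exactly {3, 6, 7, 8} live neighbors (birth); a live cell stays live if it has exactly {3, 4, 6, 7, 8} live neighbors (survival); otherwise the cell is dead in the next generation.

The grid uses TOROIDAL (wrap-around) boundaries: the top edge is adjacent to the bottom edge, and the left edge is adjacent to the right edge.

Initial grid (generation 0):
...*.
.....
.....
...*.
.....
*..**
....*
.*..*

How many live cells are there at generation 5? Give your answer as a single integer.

Simulating step by step:
Generation 0 (given above): 8 live cells
Generation 1: 5 live cells
.....
.....
.....
.....
...*.
....*
....*
*..*.
Generation 2: 5 live cells
.....
.....
.....
.....
.....
...*.
*..**
....*
Generation 3: 5 live cells
.....
.....
.....
.....
.....
.....
...**
*..**
Generation 4: 6 live cells
....*
.....
.....
.....
.....
.....
*..**
...**
Generation 5: 5 live cells
...*.
.....
.....
.....
.....
....*
...**
...*.
Population at generation 5: 5

Answer: 5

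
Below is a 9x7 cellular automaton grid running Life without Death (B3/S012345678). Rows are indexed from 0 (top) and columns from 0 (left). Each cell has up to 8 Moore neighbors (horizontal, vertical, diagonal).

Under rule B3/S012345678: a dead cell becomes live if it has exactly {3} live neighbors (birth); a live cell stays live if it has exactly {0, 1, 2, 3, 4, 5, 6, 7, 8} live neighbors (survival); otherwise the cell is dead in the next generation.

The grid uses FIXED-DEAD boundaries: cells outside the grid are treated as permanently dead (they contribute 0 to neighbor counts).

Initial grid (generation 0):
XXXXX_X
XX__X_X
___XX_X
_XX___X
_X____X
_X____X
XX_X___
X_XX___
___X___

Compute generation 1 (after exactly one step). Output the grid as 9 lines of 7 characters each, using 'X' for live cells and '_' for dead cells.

Simulating step by step:
Generation 0 (given above): 27 live cells
Generation 1: 33 live cells
(generation 1 grid is the final answer)

Answer: XXXXX_X
XX__X_X
X__XX_X
_XXX__X
XX___XX
_X____X
XX_X___
X_XXX__
__XX___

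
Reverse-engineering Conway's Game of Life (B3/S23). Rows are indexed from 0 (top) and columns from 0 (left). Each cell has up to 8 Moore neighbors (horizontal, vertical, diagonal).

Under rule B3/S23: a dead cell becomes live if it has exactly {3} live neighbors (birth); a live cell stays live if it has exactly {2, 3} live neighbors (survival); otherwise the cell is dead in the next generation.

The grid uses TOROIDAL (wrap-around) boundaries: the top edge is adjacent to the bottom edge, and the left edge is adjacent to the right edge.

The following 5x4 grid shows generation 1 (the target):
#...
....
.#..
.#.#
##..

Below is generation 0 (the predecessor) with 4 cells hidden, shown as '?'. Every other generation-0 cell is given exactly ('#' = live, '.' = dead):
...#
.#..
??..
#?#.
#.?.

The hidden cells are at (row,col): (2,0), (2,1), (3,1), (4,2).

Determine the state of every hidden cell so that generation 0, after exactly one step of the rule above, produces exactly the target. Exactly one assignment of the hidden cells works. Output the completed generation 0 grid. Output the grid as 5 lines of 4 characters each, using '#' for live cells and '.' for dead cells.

Hidden generation-0 cells (in order): (2,0), (2,1), (3,1), (4,2).
A hidden cell only influences target cells in its own 3x3 neighborhood. Try each of the 2^4 = 16 assignments, step the completed generation 0 forward once under B3/S23, and compare with the target:
  (2,0)=. (2,1)=. (3,1)=. (4,2)=. -> step reproduces the target at every cell -> ACCEPT
  (2,0)=. (2,1)=. (3,1)=. (4,2)=# -> step gives (0,1)='#' but target has '.' -> reject
  (2,0)=. (2,1)=. (3,1)=# (4,2)=. -> step gives (2,0)='#' but target has '.' -> reject
  (2,0)=. (2,1)=. (3,1)=# (4,2)=# -> step gives (0,1)='#' but target has '.' -> reject
  (2,0)=. (2,1)=# (3,1)=. (4,2)=. -> step gives (1,0)='#' but target has '.' -> reject
  (2,0)=. (2,1)=# (3,1)=. (4,2)=# -> step gives (0,1)='#' but target has '.' -> reject
  (2,0)=. (2,1)=# (3,1)=# (4,2)=. -> step gives (1,0)='#' but target has '.' -> reject
  (2,0)=. (2,1)=# (3,1)=# (4,2)=# -> step gives (0,1)='#' but target has '.' -> reject
  (2,0)=# (2,1)=. (3,1)=. (4,2)=. -> step gives (1,0)='#' but target has '.' -> reject
  (2,0)=# (2,1)=. (3,1)=. (4,2)=# -> step gives (0,1)='#' but target has '.' -> reject
  (2,0)=# (2,1)=. (3,1)=# (4,2)=. -> step gives (1,0)='#' but target has '.' -> reject
  (2,0)=# (2,1)=. (3,1)=# (4,2)=# -> step gives (0,1)='#' but target has '.' -> reject
  (2,0)=# (2,1)=# (3,1)=. (4,2)=. -> step gives (1,1)='#' but target has '.' -> reject
  (2,0)=# (2,1)=# (3,1)=. (4,2)=# -> step gives (0,1)='#' but target has '.' -> reject
  (2,0)=# (2,1)=# (3,1)=# (4,2)=. -> step gives (1,1)='#' but target has '.' -> reject
  (2,0)=# (2,1)=# (3,1)=# (4,2)=# -> step gives (0,1)='#' but target has '.' -> reject
Unique solution: (2,0)=dead, (2,1)=dead, (3,1)=dead, (4,2)=dead.
Check: live-neighbor counts of every cell in the completed generation 0:
3221
2021
2322
1303
2324
Applying B3/S23 to generation 0 with these counts gives:
#...
....
.#..
.#.#
##..
which matches the target exactly.

Answer: ...#
.#..
....
#.#.
#...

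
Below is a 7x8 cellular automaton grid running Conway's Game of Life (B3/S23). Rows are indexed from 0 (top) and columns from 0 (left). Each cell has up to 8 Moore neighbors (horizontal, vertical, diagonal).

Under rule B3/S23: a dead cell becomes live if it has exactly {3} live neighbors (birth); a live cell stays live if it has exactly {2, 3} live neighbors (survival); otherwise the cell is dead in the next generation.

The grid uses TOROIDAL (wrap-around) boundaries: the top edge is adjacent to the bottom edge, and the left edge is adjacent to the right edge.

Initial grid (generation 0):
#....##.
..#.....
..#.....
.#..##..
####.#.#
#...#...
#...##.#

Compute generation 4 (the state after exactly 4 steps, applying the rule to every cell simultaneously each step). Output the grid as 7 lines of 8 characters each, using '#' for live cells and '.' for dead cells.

Answer: #.#.....
......#.
###..###
##.#..##
..#####.
..#..#..
#.#.....

Derivation:
Simulating step by step:
Generation 0 (given above): 20 live cells
Generation 1: 21 live cells
##..###.
.#......
.###....
....###.
..##.###
..#.....
##..#...
Generation 2: 28 live cells
..#.##.#
...###..
.#####..
.#.....#
..##...#
#.#.####
#.###..#
Generation 3: 17 live cells
###....#
.#......
##...##.
.#....#.
..####..
.....#..
..#.....
Generation 4: 23 live cells
(generation 4 grid is the final answer)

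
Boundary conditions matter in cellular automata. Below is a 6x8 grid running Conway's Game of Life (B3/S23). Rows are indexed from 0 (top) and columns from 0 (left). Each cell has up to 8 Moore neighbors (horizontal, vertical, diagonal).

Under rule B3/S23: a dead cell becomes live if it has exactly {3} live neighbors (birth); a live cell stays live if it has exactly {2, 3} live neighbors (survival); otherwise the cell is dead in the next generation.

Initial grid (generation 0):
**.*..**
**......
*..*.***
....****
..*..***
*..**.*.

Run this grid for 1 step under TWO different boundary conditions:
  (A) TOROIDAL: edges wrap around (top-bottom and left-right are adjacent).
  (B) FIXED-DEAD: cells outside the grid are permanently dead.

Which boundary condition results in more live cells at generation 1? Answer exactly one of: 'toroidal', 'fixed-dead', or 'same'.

Answer: fixed-dead

Derivation:
Under TOROIDAL boundary, generation 1:
...****.
....**..
.*......
...*....
*.......
...**...
Population = 11

Under FIXED-DEAD boundary, generation 1:
***.....
....**..
**.....*
...*....
........
...**.**
Population = 13

Comparison: toroidal=11, fixed-dead=13 -> fixed-dead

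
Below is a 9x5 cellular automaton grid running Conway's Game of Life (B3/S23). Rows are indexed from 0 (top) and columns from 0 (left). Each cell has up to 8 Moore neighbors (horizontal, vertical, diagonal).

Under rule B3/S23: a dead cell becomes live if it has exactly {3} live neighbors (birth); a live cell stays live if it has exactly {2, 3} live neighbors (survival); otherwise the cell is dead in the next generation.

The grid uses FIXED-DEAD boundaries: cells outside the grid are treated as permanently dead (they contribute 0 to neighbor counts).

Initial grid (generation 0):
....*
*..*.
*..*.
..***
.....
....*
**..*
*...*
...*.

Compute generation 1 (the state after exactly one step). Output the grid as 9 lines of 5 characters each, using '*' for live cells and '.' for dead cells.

Simulating step by step:
Generation 0 (given above): 15 live cells
Generation 1: 15 live cells
(generation 1 grid is the final answer)

Answer: .....
...**
.*...
..***
....*
.....
**.**
**.**
.....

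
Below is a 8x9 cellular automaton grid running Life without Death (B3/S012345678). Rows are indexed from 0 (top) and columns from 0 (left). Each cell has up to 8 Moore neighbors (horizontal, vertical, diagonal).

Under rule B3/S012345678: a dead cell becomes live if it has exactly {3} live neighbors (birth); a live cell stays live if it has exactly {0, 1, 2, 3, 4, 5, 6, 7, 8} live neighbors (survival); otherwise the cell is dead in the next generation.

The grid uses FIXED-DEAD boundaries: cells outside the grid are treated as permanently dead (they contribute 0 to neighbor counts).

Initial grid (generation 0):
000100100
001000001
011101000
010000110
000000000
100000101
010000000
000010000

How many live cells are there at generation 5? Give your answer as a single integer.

Simulating step by step:
Generation 0 (given above): 16 live cells
Generation 1: 21 live cells
000100100
011010001
011101110
010000110
000000100
100000101
010000000
000010000
Generation 2: 27 live cells
001100100
011010001
111111111
010000110
000001100
100000111
010000000
000010000
Generation 3: 35 live cells
011100100
111010001
111111111
110100111
000001101
100001111
010000010
000010000
Generation 4: 41 live cells
111100100
111010001
111111111
110100111
110011101
100001111
010001011
000010000
Generation 5: 43 live cells
111100100
111010001
111111111
110100111
111011101
100001111
010011011
000010000
Population at generation 5: 43

Answer: 43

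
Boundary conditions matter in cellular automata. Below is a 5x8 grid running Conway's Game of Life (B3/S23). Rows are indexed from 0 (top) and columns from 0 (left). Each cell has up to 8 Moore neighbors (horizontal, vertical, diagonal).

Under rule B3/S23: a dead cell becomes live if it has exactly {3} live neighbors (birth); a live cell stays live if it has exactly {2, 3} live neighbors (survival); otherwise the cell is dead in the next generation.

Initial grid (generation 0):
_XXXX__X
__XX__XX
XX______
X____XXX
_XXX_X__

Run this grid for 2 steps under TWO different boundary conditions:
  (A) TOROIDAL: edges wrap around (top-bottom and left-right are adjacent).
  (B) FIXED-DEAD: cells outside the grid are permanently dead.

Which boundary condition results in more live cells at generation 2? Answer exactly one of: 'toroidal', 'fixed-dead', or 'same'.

Under TOROIDAL boundary, generation 2:
____XX_X
X___X__X
X__X____
____X___
_______X
Population = 10

Under FIXED-DEAD boundary, generation 2:
______XX
X_XXX__X
X__X___X
X_____X_
_X_XX_X_
Population = 16

Comparison: toroidal=10, fixed-dead=16 -> fixed-dead

Answer: fixed-dead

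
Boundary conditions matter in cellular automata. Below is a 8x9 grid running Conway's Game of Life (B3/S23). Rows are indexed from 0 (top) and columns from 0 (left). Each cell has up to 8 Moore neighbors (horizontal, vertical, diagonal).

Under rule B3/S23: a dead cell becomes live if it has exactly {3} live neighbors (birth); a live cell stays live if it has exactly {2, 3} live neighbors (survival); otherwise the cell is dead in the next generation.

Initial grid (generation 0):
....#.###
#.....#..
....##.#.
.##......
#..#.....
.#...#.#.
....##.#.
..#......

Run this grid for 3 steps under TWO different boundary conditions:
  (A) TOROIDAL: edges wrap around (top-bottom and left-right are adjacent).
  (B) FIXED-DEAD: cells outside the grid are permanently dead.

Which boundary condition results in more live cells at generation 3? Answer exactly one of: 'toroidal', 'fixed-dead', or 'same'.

Under TOROIDAL boundary, generation 3:
...#.####
....#..#.
##...#...
.....#...
#........
.#...#...
...#.#...
..##.#..#
Population = 20

Under FIXED-DEAD boundary, generation 3:
.....##..
....#....
##...#...
#....#...
#........
..#......
....##...
.........
Population = 12

Comparison: toroidal=20, fixed-dead=12 -> toroidal

Answer: toroidal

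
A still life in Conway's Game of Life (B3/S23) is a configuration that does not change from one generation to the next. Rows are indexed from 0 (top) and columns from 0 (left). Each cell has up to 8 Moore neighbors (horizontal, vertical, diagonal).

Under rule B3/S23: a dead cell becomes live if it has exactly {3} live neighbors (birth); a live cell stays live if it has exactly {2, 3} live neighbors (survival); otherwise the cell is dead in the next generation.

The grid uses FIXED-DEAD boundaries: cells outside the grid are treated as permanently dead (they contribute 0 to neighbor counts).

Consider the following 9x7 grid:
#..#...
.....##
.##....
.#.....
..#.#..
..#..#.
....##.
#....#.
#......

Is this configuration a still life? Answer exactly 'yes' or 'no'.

Compute generation 1 and compare to generation 0 (given above):
Generation 1:
.......
.##....
.##....
.#.#...
.###...
.....#.
....###
....##.
.......
Cell (0,0) differs: gen0=1 vs gen1=0 -> NOT a still life.

Answer: no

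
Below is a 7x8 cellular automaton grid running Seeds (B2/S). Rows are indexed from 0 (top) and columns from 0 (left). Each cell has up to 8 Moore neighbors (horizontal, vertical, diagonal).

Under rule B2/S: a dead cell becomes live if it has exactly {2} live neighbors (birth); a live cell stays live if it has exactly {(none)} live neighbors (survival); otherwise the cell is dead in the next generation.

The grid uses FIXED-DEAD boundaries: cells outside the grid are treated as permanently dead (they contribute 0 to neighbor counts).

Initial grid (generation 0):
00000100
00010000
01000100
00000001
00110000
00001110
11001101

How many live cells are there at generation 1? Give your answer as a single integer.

Simulating step by step:
Generation 0 (given above): 15 live cells
Generation 1: 15 live cells
00001000
00100110
00101010
01011010
00000001
10000001
00010000
Population at generation 1: 15

Answer: 15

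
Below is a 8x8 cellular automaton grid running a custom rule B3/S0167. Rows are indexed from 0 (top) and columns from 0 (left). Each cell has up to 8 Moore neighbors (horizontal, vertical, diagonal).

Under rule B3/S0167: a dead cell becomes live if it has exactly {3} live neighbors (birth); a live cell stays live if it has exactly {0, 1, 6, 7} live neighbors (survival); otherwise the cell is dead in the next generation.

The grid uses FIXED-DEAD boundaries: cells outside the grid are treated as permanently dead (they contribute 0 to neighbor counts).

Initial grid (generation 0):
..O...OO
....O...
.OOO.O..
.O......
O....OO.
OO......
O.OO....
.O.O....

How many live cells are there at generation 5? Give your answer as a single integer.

Simulating step by step:
Generation 0 (given above): 19 live cells
Generation 1: 15 live cells
..O...OO
.O...OO.
....OO..
O...OOO.
.....OO.
..O.....
........
........
Generation 2: 10 live cells
..O..O..
.O..O..O
.....O..
O....O..
....O...
..O.....
........
........
Generation 3: 12 live cells
..O..O..
.O...OOO
....O.O.
O...O...
....O...
..O.....
........
........
Generation 4: 9 live cells
..O.....
.O..O...
.......O
O..O....
...OO...
..O.....
........
........
Generation 5: 9 live cells
..O.....
.O..O...
.......O
O...O...
..O.....
..OO....
........
........
Population at generation 5: 9

Answer: 9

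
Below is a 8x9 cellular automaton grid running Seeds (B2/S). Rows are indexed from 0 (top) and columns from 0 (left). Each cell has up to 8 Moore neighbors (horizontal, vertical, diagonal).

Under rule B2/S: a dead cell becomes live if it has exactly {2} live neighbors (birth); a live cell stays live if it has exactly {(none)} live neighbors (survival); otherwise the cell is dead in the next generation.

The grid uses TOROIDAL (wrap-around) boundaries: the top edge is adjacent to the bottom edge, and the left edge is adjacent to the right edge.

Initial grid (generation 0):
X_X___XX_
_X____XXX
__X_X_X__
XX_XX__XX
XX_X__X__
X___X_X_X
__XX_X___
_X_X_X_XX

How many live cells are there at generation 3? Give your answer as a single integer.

Answer: 6

Derivation:
Simulating step by step:
Generation 0 (given above): 33 live cells
Generation 1: 2 live cells
___XX____
_________
_________
_________
_________
_________
_________
_________
Generation 2: 4 live cells
_________
___XX____
_________
_________
_________
_________
_________
___XX____
Generation 3: 6 live cells
__X__X___
_________
___XX____
_________
_________
_________
___XX____
_________
Population at generation 3: 6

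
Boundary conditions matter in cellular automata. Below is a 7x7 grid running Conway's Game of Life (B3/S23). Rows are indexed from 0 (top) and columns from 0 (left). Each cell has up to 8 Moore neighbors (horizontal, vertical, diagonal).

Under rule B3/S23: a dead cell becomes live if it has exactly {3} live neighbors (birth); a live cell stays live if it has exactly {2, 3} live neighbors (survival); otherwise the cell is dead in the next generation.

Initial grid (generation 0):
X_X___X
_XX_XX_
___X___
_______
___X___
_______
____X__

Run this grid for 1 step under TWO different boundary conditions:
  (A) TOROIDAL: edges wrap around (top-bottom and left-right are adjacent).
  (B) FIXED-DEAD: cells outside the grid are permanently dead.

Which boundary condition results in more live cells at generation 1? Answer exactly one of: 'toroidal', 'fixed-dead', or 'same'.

Under TOROIDAL boundary, generation 1:
X_X_X_X
XXX_XXX
__XXX__
_______
_______
_______
_______
Population = 13

Under FIXED-DEAD boundary, generation 1:
__XX_X_
_XX_XX_
__XXX__
_______
_______
_______
_______
Population = 10

Comparison: toroidal=13, fixed-dead=10 -> toroidal

Answer: toroidal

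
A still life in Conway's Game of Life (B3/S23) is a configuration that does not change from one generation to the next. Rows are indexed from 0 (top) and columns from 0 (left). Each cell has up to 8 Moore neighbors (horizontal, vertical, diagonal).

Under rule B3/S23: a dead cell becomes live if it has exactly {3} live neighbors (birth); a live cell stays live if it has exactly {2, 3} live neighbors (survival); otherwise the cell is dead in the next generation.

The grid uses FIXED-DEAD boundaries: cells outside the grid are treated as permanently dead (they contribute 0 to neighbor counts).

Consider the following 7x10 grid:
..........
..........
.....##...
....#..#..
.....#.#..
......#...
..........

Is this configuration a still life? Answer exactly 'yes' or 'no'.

Compute generation 1 and compare to generation 0 (given above):
Generation 1:
..........
..........
.....##...
....#..#..
.....#.#..
......#...
..........
The grids are IDENTICAL -> still life.

Answer: yes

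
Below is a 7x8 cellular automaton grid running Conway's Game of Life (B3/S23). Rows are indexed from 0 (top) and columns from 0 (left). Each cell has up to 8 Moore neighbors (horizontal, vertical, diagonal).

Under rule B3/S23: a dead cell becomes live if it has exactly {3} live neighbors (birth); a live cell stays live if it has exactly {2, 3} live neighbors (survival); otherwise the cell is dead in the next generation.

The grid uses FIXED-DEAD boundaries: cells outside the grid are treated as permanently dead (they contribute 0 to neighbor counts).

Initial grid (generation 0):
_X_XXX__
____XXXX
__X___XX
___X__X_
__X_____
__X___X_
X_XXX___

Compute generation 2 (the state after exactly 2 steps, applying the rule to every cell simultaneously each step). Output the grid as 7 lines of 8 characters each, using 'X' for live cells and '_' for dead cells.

Answer: ________
__X_X___
____X_XX
________
_X______
________
_XXX____

Derivation:
Simulating step by step:
Generation 0 (given above): 20 live cells
Generation 1: 15 live cells
___X____
__X____X
___XX___
__XX__XX
__XX____
__X_____
_XXX____
Generation 2: 9 live cells
(generation 2 grid is the final answer)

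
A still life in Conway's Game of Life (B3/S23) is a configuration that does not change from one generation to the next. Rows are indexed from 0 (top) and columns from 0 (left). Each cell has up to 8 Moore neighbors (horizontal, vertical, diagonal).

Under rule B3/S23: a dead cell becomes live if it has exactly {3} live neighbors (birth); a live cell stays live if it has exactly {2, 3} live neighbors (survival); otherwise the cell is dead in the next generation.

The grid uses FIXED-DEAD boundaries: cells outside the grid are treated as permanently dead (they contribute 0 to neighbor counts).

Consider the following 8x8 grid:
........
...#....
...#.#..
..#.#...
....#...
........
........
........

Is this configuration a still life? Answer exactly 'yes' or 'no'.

Compute generation 1 and compare to generation 0 (given above):
Generation 1:
........
....#...
..##....
....##..
...#....
........
........
........
Cell (1,3) differs: gen0=1 vs gen1=0 -> NOT a still life.

Answer: no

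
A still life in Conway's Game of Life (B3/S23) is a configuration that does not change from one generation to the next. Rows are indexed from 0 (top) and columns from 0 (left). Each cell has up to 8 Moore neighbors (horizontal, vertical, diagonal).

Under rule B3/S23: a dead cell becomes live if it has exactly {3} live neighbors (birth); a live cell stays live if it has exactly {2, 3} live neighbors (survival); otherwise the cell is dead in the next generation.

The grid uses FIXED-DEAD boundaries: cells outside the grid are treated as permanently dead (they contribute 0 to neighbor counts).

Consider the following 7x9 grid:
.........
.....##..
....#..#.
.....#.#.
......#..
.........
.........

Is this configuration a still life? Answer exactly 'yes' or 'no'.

Answer: yes

Derivation:
Compute generation 1 and compare to generation 0 (given above):
Generation 1:
.........
.....##..
....#..#.
.....#.#.
......#..
.........
.........
The grids are IDENTICAL -> still life.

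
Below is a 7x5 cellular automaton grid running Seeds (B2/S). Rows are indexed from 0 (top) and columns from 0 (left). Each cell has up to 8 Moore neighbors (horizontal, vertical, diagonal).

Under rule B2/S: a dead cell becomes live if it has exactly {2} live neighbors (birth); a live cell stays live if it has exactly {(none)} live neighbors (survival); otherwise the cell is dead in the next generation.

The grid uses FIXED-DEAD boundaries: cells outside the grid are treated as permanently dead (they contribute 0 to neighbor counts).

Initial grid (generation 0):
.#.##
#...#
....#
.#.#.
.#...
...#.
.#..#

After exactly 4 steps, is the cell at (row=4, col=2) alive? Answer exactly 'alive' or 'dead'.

Simulating step by step:
Generation 0 (given above): 12 live cells
Generation 1: 17 live cells
#.#..
.##..
###..
#...#
#..##
##..#
..##.
Generation 2: 4 live cells
...#.
.....
.....
.....
..#..
.....
#...#
Generation 3: 2 live cells
.....
.....
.....
.....
.....
.#.#.
.....
Generation 4: 3 live cells
.....
.....
.....
.....
..#..
..#..
..#..

Cell (4,2) at generation 4: 1 -> alive

Answer: alive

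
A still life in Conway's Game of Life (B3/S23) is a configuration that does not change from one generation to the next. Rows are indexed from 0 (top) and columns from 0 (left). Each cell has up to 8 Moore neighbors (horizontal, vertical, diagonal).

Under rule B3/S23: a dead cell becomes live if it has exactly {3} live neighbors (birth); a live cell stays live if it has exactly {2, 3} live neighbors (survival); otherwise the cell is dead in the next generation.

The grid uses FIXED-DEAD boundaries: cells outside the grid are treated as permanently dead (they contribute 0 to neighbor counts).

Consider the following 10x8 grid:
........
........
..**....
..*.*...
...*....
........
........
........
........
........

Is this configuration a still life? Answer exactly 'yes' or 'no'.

Compute generation 1 and compare to generation 0 (given above):
Generation 1:
........
........
..**....
..*.*...
...*....
........
........
........
........
........
The grids are IDENTICAL -> still life.

Answer: yes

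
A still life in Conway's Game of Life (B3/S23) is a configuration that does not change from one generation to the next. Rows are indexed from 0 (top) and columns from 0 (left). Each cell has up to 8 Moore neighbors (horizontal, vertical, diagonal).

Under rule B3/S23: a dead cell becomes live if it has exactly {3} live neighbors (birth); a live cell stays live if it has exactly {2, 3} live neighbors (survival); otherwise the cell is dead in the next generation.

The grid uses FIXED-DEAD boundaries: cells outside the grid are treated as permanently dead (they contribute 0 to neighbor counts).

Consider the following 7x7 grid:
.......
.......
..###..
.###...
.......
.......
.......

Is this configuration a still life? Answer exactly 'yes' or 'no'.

Answer: no

Derivation:
Compute generation 1 and compare to generation 0 (given above):
Generation 1:
.......
...#...
.#..#..
.#..#..
..#....
.......
.......
Cell (1,3) differs: gen0=0 vs gen1=1 -> NOT a still life.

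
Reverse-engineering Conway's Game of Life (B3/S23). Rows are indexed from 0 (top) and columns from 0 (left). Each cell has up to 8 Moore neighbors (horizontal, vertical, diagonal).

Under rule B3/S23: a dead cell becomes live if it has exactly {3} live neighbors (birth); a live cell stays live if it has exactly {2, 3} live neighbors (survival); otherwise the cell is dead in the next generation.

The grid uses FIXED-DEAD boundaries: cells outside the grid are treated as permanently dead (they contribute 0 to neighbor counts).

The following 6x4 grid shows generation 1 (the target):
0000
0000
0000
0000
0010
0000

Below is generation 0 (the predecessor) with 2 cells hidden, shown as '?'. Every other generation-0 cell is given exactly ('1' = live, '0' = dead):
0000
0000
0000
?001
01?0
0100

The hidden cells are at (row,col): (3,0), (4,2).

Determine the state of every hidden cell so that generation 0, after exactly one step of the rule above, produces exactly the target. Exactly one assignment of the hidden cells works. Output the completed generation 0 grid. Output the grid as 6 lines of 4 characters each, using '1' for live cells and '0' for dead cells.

Hidden generation-0 cells (in order): (3,0), (4,2).
A hidden cell only influences target cells in its own 3x3 neighborhood. Try each of the 2^2 = 4 assignments, step the completed generation 0 forward once under B3/S23, and compare with the target:
  (3,0)=0 (4,2)=0 -> step reproduces the target at every cell -> ACCEPT
  (3,0)=0 (4,2)=1 -> step gives (3,2)='1' but target has '0' -> reject
  (3,0)=1 (4,2)=0 -> step gives (4,0)='1' but target has '0' -> reject
  (3,0)=1 (4,2)=1 -> step gives (3,1)='1' but target has '0' -> reject
Unique solution: (3,0)=dead, (4,2)=dead.
Check: live-neighbor counts of every cell in the completed generation 0:
0000
0000
0011
1120
2131
2120
Applying B3/S23 to generation 0 with these counts gives:
0000
0000
0000
0000
0010
0000
which matches the target exactly.

Answer: 0000
0000
0000
0001
0100
0100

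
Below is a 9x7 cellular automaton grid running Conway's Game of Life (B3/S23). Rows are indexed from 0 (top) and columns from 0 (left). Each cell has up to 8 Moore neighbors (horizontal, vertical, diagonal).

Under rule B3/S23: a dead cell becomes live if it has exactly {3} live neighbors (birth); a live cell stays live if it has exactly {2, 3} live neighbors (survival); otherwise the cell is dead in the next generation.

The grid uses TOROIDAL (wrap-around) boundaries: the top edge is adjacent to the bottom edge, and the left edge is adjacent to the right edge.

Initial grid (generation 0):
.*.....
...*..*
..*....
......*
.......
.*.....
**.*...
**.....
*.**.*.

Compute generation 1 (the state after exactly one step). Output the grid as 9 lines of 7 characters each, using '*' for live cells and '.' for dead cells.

Answer: **.**.*
..*....
.......
.......
.......
***....
.......
...**..
*.*...*

Derivation:
Simulating step by step:
Generation 0 (given above): 15 live cells
Generation 1: 14 live cells
(generation 1 grid is the final answer)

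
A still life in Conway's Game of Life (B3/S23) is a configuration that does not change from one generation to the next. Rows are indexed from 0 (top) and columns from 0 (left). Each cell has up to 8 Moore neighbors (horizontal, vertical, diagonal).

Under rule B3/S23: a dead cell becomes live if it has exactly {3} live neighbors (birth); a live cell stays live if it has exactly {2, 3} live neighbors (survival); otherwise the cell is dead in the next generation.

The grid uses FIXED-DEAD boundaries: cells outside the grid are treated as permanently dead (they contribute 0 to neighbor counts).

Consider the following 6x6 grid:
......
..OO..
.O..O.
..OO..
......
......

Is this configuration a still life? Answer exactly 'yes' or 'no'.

Compute generation 1 and compare to generation 0 (given above):
Generation 1:
......
..OO..
.O..O.
..OO..
......
......
The grids are IDENTICAL -> still life.

Answer: yes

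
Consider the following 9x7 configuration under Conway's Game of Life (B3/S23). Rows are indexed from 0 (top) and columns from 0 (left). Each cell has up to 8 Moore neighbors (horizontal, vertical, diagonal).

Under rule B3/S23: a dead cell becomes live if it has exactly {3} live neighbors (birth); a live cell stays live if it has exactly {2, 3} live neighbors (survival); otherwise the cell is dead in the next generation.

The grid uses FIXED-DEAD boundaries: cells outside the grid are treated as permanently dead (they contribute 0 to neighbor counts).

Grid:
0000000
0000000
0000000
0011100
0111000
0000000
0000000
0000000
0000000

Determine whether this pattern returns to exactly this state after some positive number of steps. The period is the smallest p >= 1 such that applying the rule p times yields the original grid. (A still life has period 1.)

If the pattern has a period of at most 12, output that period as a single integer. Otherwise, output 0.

Answer: 2

Derivation:
Simulating and comparing each generation to the original:
Gen 0 (original, given above): 6 live cells
Gen 1: 6 live cells, differs from original
Gen 2: 6 live cells, MATCHES original -> period = 2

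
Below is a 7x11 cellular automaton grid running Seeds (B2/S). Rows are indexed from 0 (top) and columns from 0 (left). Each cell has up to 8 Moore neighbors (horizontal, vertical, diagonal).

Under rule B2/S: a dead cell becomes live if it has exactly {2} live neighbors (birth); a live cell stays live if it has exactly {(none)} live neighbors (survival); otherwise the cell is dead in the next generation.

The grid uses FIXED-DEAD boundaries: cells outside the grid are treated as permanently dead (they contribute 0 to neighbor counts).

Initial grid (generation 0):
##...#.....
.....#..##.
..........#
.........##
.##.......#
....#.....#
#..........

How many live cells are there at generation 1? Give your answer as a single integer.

Answer: 16

Derivation:
Simulating step by step:
Generation 0 (given above): 15 live cells
Generation 1: 16 live cells
....#.#.##.
##..#.#...#
...........
.##........
...#.......
#.##.....#.
...........
Population at generation 1: 16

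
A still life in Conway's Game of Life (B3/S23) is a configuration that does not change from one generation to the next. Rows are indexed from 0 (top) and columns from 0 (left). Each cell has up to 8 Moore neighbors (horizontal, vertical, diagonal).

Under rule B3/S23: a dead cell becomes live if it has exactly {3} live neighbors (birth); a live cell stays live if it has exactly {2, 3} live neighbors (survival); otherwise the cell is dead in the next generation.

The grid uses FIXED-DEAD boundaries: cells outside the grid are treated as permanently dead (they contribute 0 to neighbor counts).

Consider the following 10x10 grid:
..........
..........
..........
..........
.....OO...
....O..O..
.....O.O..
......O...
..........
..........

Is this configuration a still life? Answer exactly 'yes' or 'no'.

Answer: yes

Derivation:
Compute generation 1 and compare to generation 0 (given above):
Generation 1:
..........
..........
..........
..........
.....OO...
....O..O..
.....O.O..
......O...
..........
..........
The grids are IDENTICAL -> still life.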